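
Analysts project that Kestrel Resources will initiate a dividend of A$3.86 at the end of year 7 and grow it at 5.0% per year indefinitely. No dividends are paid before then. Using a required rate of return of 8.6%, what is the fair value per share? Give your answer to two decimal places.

Deferred-dividend DDM. At t=6 the remaining stream is a growing perpetuity with first payment D_7 = 3.86.
V_6 = D_7/(r−g) = 3.86/(0.086−0.05) = 107.2222
P₀ = V_6/(1+r)^6 = 107.2222/(1+0.086)^6 = 65.3591

A$65.36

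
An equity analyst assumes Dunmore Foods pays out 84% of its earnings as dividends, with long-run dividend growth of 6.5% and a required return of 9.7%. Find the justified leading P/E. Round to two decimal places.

26.25

Justified leading P/E = b/(r−g) = 0.84/(0.097−0.065) = 26.2500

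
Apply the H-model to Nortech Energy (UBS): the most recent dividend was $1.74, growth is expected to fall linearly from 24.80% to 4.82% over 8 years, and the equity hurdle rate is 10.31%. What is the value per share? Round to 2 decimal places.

$58.55

H-model: P₀ = D₀[(1+g_L) + H(g_S−g_L)]/(r−g_L), with H = 8/2 = 4.
P₀ = 1.74 × [(1+0.0482) + 4×(0.248−0.0482)] / (0.1031−0.0482)
   = 1.74 × 1.8474 / 0.0549 = 58.5515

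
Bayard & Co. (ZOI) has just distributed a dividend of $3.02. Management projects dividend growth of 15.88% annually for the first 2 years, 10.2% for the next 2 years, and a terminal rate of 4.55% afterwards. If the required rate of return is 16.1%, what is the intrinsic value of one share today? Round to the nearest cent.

$36.12

Three-stage DDM. Project D₁…D_4; terminal Gordon value at t=4 with g = 0.0455; discount at r = 0.161.
D_1 = 3.4996
D_2 = 4.0553
D_3 = 4.4690
D_4 = 4.9248
TV_4 = 5.1489/(0.161−0.0455) = 44.5789
P₀ = Σ Dₜ/(1+r)ᵗ + TV_4/(1+r)^4 = 36.1249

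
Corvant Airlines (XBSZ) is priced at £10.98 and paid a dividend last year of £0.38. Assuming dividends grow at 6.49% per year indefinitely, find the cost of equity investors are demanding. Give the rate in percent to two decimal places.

Rearranging the constant-growth DDM: r = D₁/P₀ + g.
D₁ = 0.38 × (1 + 0.0649) = 0.4047.
r = 0.4047 / 10.98 + 0.0649 = 0.03685 + 0.0649 = 0.10175

10.18%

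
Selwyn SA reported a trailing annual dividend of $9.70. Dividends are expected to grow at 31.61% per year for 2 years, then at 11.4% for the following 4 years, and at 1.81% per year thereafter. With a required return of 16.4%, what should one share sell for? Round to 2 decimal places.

$140.46

Three-stage DDM. Project D₁…D_6; terminal Gordon value at t=6 with g = 0.0181; discount at r = 0.164.
D_1 = 12.7662
D_2 = 16.8016
D_3 = 18.7169
D_4 = 20.8507
D_5 = 23.2276
D_6 = 25.8756
TV_6 = 26.3439/(0.164−0.0181) = 180.5616
P₀ = Σ Dₜ/(1+r)ᵗ + TV_6/(1+r)^6 = 140.4630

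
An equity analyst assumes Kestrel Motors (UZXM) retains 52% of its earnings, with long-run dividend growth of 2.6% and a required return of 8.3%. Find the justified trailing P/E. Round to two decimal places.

Payout ratio b = 1 − 0.52 = 0.48.
Justified trailing P/E = b(1+g)/(r−g) = 0.48×(1+0.026)/(0.083−0.026) = 8.6400

8.64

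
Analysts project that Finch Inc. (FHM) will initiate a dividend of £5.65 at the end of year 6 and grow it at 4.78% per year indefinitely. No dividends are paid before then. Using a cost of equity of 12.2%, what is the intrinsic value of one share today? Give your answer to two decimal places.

Deferred-dividend DDM. At t=5 the remaining stream is a growing perpetuity with first payment D_6 = 5.65.
V_5 = D_6/(r−g) = 5.65/(0.122−0.0478) = 76.1456
P₀ = V_5/(1+r)^5 = 76.1456/(1+0.122)^5 = 42.8233

£42.82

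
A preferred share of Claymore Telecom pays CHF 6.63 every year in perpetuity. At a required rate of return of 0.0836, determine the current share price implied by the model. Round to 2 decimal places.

Zero-growth DDM (perpetuity): P₀ = D/r = 6.63 / 0.0836 = 79.3062

CHF 79.31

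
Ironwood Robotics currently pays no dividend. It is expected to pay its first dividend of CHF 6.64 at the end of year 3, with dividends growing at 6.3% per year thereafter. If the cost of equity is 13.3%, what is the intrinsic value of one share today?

Deferred-dividend DDM. At t=2 the remaining stream is a growing perpetuity with first payment D_3 = 6.64.
V_2 = D_3/(r−g) = 6.64/(0.133−0.063) = 94.8571
P₀ = V_2/(1+r)^2 = 94.8571/(1+0.133)^2 = 73.8942

CHF 73.89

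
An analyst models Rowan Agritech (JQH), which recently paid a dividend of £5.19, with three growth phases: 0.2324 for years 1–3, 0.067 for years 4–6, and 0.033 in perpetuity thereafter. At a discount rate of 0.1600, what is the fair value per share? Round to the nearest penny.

£72.83

Three-stage DDM. Project D₁…D_6; terminal Gordon value at t=6 with g = 0.033; discount at r = 0.16.
D_1 = 6.3962
D_2 = 7.8826
D_3 = 9.7145
D_4 = 10.3654
D_5 = 11.0599
D_6 = 11.8009
TV_6 = 12.1903/(0.16−0.033) = 95.9870
P₀ = Σ Dₜ/(1+r)ᵗ + TV_6/(1+r)^6 = 72.8269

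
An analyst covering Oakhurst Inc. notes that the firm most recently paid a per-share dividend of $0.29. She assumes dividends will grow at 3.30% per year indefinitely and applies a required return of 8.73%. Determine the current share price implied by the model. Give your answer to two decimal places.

Gordon growth model: P₀ = D₁/(r − g). D₁ = 0.29 × (1 + 0.033) = 0.2996.
P₀ = 0.2996 / (0.0873 − 0.033) = 0.2996 / 0.0543 = 5.5169

$5.52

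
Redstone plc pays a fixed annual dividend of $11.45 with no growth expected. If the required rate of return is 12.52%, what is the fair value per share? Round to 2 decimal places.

Zero-growth DDM (perpetuity): P₀ = D/r = 11.45 / 0.1252 = 91.4537

$91.45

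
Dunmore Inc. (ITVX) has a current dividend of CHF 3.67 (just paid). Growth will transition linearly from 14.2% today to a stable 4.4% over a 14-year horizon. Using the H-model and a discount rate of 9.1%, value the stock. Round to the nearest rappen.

CHF 135.09

H-model: P₀ = D₀[(1+g_L) + H(g_S−g_L)]/(r−g_L), with H = 14/2 = 7.
P₀ = 3.67 × [(1+0.044) + 7×(0.142−0.044)] / (0.091−0.044)
   = 3.67 × 1.7300 / 0.047 = 135.0872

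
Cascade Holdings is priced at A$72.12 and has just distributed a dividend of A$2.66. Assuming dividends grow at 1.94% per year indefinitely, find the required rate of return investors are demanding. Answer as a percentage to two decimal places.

5.70%

Rearranging the constant-growth DDM: r = D₁/P₀ + g.
D₁ = 2.66 × (1 + 0.0194) = 2.7116.
r = 2.7116 / 72.12 + 0.0194 = 0.03760 + 0.0194 = 0.05700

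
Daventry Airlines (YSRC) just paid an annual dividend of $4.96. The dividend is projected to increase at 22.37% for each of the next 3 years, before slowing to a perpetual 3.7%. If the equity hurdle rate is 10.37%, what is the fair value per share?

Two-stage DDM. Project D₁…D_3 at 0.2237, terminal growth 0.037, discount at r = 0.1037.
D_1 = 6.0696
D_2 = 7.4273
D_3 = 9.0888
Terminal value at t=3: TV = D_4/(r−g) = 9.4251/(0.1037−0.037) = 141.3056
P₀ = 6.0696/(1+0.1037)^1 + 7.4273/(1+0.1037)^2 + 9.0888/(1+0.1037)^3 + 141.3056/(1+0.1037)^3 = 123.4574

$123.46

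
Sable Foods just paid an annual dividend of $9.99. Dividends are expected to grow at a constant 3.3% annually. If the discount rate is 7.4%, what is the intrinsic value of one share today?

$251.70

Gordon growth model: P₀ = D₁/(r − g). D₁ = 9.99 × (1 + 0.033) = 10.3197.
P₀ = 10.3197 / (0.074 − 0.033) = 10.3197 / 0.041 = 251.6993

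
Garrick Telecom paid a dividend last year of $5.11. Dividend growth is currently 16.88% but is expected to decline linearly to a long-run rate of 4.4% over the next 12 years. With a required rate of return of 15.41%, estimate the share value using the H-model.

H-model: P₀ = D₀[(1+g_L) + H(g_S−g_L)]/(r−g_L), with H = 12/2 = 6.
P₀ = 5.11 × [(1+0.044) + 6×(0.1688−0.044)] / (0.1541−0.044)
   = 5.11 × 1.7928 / 0.1101 = 83.2081

$83.21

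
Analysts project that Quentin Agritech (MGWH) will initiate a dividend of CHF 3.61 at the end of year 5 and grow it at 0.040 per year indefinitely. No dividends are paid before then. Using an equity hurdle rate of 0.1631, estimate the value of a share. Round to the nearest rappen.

CHF 16.02

Deferred-dividend DDM. At t=4 the remaining stream is a growing perpetuity with first payment D_5 = 3.61.
V_4 = D_5/(r−g) = 3.61/(0.1631−0.04) = 29.3258
P₀ = V_4/(1+r)^4 = 29.3258/(1+0.1631)^4 = 16.0244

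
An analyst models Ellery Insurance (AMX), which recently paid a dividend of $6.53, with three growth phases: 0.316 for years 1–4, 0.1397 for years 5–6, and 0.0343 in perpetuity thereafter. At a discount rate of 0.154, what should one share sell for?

$151.42

Three-stage DDM. Project D₁…D_6; terminal Gordon value at t=6 with g = 0.0343; discount at r = 0.154.
D_1 = 8.5935
D_2 = 11.3090
D_3 = 14.8827
D_4 = 19.5856
D_5 = 22.3217
D_6 = 25.4400
TV_6 = 26.3126/(0.154−0.0343) = 219.8215
P₀ = Σ Dₜ/(1+r)ᵗ + TV_6/(1+r)^6 = 151.4206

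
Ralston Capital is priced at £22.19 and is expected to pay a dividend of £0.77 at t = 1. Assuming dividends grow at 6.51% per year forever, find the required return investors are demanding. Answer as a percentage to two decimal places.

Rearranging the constant-growth DDM: r = D₁/P₀ + g.
r = 0.7700 / 22.19 + 0.0651 = 0.03470 + 0.0651 = 0.09980

9.98%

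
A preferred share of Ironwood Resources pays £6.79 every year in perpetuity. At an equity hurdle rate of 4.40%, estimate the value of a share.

Zero-growth DDM (perpetuity): P₀ = D/r = 6.79 / 0.044 = 154.3182

£154.32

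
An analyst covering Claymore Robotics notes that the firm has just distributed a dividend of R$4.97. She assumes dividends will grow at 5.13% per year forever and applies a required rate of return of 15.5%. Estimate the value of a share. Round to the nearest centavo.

Gordon growth model: P₀ = D₁/(r − g). D₁ = 4.97 × (1 + 0.0513) = 5.2250.
P₀ = 5.2250 / (0.155 − 0.0513) = 5.2250 / 0.1037 = 50.3854

R$50.39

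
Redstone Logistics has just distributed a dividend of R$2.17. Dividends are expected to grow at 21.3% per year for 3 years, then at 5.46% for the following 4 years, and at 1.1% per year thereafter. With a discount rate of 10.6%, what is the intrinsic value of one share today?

Three-stage DDM. Project D₁…D_7; terminal Gordon value at t=7 with g = 0.011; discount at r = 0.106.
D_1 = 2.6322
D_2 = 3.1929
D_3 = 3.8730
D_4 = 4.0844
D_5 = 4.3074
D_6 = 4.5426
D_7 = 4.7906
TV_7 = 4.8433/(0.106−0.011) = 50.9825
P₀ = Σ Dₜ/(1+r)ᵗ + TV_7/(1+r)^7 = 43.2182

R$43.22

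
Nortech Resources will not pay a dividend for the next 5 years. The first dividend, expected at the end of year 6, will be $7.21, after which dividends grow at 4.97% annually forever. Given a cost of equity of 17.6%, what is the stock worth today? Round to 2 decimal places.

$25.38

Deferred-dividend DDM. At t=5 the remaining stream is a growing perpetuity with first payment D_6 = 7.21.
V_5 = D_6/(r−g) = 7.21/(0.176−0.0497) = 57.0863
P₀ = V_5/(1+r)^5 = 57.0863/(1+0.176)^5 = 25.3802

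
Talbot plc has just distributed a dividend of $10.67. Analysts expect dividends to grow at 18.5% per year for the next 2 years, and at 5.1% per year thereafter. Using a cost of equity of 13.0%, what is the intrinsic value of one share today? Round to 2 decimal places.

$179.03

Two-stage DDM. Project D₁…D_2 at 0.185, terminal growth 0.051, discount at r = 0.13.
D_1 = 12.6440
D_2 = 14.9831
Terminal value at t=2: TV = D_3/(r−g) = 15.7472/(0.13−0.051) = 199.3319
P₀ = 12.6440/(1+0.13)^1 + 14.9831/(1+0.13)^2 + 199.3319/(1+0.13)^2 = 179.0294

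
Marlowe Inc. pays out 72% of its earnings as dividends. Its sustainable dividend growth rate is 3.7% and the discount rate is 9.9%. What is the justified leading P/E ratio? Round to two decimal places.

Justified leading P/E = b/(r−g) = 0.72/(0.099−0.037) = 11.6129

11.61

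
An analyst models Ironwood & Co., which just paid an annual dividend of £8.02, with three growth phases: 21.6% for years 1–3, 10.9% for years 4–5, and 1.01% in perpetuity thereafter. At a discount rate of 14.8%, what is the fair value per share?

Three-stage DDM. Project D₁…D_5; terminal Gordon value at t=5 with g = 0.0101; discount at r = 0.148.
D_1 = 9.7523
D_2 = 11.8588
D_3 = 14.4203
D_4 = 15.9921
D_5 = 17.7353
TV_5 = 17.9144/(0.148−0.0101) = 129.9087
P₀ = Σ Dₜ/(1+r)ᵗ + TV_5/(1+r)^5 = 110.2788

£110.28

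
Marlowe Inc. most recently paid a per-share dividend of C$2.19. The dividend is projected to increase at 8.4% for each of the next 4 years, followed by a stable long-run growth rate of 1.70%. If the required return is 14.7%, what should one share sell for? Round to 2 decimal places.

Two-stage DDM. Project D₁…D_4 at 0.084, terminal growth 0.017, discount at r = 0.147.
D_1 = 2.3740
D_2 = 2.5734
D_3 = 2.7895
D_4 = 3.0239
Terminal value at t=4: TV = D_5/(r−g) = 3.0753/(0.147−0.017) = 23.6559
P₀ = 2.3740/(1+0.147)^1 + 2.5734/(1+0.147)^2 + 2.7895/(1+0.147)^3 + 3.0239/(1+0.147)^4 + 23.6559/(1+0.147)^4 = 21.2888

C$21.29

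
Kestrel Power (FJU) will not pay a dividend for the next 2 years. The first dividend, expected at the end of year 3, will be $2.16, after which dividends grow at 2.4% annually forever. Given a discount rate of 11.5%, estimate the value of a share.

Deferred-dividend DDM. At t=2 the remaining stream is a growing perpetuity with first payment D_3 = 2.16.
V_2 = D_3/(r−g) = 2.16/(0.115−0.024) = 23.7363
P₀ = V_2/(1+r)^2 = 23.7363/(1+0.115)^2 = 19.0925

$19.09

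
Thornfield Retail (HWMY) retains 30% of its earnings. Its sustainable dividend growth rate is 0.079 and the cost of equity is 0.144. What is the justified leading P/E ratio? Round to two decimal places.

Payout ratio b = 1 − 0.30 = 0.70.
Justified leading P/E = b/(r−g) = 0.70/(0.144−0.079) = 10.7692

10.77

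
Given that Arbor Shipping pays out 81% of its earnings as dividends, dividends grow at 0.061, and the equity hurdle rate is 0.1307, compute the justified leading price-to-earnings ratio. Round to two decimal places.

Justified leading P/E = b/(r−g) = 0.81/(0.1307−0.061) = 11.6212

11.62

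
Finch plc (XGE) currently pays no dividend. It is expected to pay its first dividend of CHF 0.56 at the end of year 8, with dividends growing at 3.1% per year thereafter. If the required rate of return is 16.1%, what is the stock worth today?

Deferred-dividend DDM. At t=7 the remaining stream is a growing perpetuity with first payment D_8 = 0.56.
V_7 = D_8/(r−g) = 0.56/(0.161−0.031) = 4.3077
P₀ = V_7/(1+r)^7 = 4.3077/(1+0.161)^7 = 1.5150

CHF 1.52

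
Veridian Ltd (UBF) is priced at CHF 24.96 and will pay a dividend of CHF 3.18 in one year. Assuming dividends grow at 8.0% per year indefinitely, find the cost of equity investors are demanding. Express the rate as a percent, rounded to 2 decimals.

Rearranging the constant-growth DDM: r = D₁/P₀ + g.
r = 3.1800 / 24.96 + 0.08 = 0.12740 + 0.08 = 0.20740

20.74%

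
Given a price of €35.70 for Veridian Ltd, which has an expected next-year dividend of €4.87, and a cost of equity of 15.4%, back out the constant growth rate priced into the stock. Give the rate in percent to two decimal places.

From P₀ = D₁/(r − g), the implied growth is g = r − D₁/P₀.
g = 0.154 − 4.87/35.70 = 0.154 − 0.13641 = 0.01759

1.76%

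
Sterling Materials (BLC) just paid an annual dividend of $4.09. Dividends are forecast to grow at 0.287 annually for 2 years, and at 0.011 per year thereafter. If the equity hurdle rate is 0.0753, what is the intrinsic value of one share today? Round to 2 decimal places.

$102.88

Two-stage DDM. Project D₁…D_2 at 0.287, terminal growth 0.011, discount at r = 0.0753.
D_1 = 5.2638
D_2 = 6.7745
Terminal value at t=2: TV = D_3/(r−g) = 6.8491/(0.0753−0.011) = 106.5174
P₀ = 5.2638/(1+0.0753)^1 + 6.7745/(1+0.0753)^2 + 106.5174/(1+0.0753)^2 = 102.8757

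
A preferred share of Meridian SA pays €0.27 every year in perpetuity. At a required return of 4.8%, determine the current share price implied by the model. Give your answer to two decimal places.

Zero-growth DDM (perpetuity): P₀ = D/r = 0.27 / 0.048 = 5.6250

€5.62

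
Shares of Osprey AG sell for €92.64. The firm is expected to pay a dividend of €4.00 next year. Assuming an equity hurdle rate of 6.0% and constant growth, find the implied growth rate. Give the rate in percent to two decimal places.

From P₀ = D₁/(r − g), the implied growth is g = r − D₁/P₀.
g = 0.06 − 4.00/92.64 = 0.06 − 0.04318 = 0.01682

1.68%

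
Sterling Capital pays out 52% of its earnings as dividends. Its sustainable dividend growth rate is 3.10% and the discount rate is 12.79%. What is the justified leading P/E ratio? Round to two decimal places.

5.37

Justified leading P/E = b/(r−g) = 0.52/(0.1279−0.031) = 5.3664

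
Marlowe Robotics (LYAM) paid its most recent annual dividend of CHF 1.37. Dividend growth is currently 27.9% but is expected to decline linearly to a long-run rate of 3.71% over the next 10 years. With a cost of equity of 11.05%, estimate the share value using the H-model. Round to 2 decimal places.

CHF 41.93

H-model: P₀ = D₀[(1+g_L) + H(g_S−g_L)]/(r−g_L), with H = 10/2 = 5.
P₀ = 1.37 × [(1+0.0371) + 5×(0.279−0.0371)] / (0.1105−0.0371)
   = 1.37 × 2.2466 / 0.0734 = 41.9325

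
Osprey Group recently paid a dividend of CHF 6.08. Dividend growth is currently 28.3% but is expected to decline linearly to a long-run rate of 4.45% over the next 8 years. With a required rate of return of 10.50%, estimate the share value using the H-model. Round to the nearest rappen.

H-model: P₀ = D₀[(1+g_L) + H(g_S−g_L)]/(r−g_L), with H = 8/2 = 4.
P₀ = 6.08 × [(1+0.0445) + 4×(0.283−0.0445)] / (0.105−0.0445)
   = 6.08 × 1.9985 / 0.0605 = 200.8410

CHF 200.84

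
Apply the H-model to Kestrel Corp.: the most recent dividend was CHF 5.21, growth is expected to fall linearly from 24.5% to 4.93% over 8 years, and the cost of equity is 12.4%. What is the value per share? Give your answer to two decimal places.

H-model: P₀ = D₀[(1+g_L) + H(g_S−g_L)]/(r−g_L), with H = 8/2 = 4.
P₀ = 5.21 × [(1+0.0493) + 4×(0.245−0.0493)] / (0.124−0.0493)
   = 5.21 × 1.8321 / 0.0747 = 127.7810

CHF 127.78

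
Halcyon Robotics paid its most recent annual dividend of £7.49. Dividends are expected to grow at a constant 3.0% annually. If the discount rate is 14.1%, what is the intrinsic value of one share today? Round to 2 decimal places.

Gordon growth model: P₀ = D₁/(r − g). D₁ = 7.49 × (1 + 0.03) = 7.7147.
P₀ = 7.7147 / (0.141 − 0.03) = 7.7147 / 0.111 = 69.5018

£69.50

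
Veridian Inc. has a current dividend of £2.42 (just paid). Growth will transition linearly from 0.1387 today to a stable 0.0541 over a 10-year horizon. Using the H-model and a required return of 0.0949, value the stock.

H-model: P₀ = D₀[(1+g_L) + H(g_S−g_L)]/(r−g_L), with H = 10/2 = 5.
P₀ = 2.42 × [(1+0.0541) + 5×(0.1387−0.0541)] / (0.0949−0.0541)
   = 2.42 × 1.4771 / 0.0408 = 87.6123

£87.61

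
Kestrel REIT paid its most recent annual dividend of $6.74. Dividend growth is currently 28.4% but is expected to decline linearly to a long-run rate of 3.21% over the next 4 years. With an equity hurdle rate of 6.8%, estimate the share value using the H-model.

$288.36

H-model: P₀ = D₀[(1+g_L) + H(g_S−g_L)]/(r−g_L), with H = 4/2 = 2.
P₀ = 6.74 × [(1+0.0321) + 2×(0.284−0.0321)] / (0.068−0.0321)
   = 6.74 × 1.5359 / 0.0359 = 288.3556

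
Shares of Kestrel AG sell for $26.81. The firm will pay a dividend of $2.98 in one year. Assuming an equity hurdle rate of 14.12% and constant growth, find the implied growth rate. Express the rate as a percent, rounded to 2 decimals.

3.00%

From P₀ = D₁/(r − g), the implied growth is g = r − D₁/P₀.
g = 0.1412 − 2.98/26.81 = 0.1412 − 0.11115 = 0.03005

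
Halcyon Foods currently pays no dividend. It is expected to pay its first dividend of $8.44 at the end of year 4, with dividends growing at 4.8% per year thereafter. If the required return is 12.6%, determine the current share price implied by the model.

Deferred-dividend DDM. At t=3 the remaining stream is a growing perpetuity with first payment D_4 = 8.44.
V_3 = D_4/(r−g) = 8.44/(0.126−0.048) = 108.2051
P₀ = V_3/(1+r)^3 = 108.2051/(1+0.126)^3 = 75.7936

$75.79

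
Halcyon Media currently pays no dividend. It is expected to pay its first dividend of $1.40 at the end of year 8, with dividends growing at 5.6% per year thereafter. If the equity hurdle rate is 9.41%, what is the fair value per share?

$19.58

Deferred-dividend DDM. At t=7 the remaining stream is a growing perpetuity with first payment D_8 = 1.40.
V_7 = D_8/(r−g) = 1.40/(0.0941−0.056) = 36.7454
P₀ = V_7/(1+r)^7 = 36.7454/(1+0.0941)^7 = 19.5796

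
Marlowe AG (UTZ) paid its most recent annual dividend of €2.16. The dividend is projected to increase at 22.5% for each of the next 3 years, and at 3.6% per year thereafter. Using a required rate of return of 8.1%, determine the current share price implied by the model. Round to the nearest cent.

Two-stage DDM. Project D₁…D_3 at 0.225, terminal growth 0.036, discount at r = 0.081.
D_1 = 2.6460
D_2 = 3.2414
D_3 = 3.9707
Terminal value at t=3: TV = D_4/(r−g) = 4.1136/(0.081−0.036) = 91.4133
P₀ = 2.6460/(1+0.081)^1 + 3.2414/(1+0.081)^2 + 3.9707/(1+0.081)^3 + 91.4133/(1+0.081)^3 = 80.7304

€80.73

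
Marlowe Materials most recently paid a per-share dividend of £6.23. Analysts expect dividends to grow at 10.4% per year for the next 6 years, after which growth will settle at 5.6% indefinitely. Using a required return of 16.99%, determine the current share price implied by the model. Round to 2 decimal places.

£71.45

Two-stage DDM. Project D₁…D_6 at 0.104, terminal growth 0.056, discount at r = 0.1699.
D_1 = 6.8779
D_2 = 7.5932
D_3 = 8.3829
D_4 = 9.2547
D_5 = 10.2172
D_6 = 11.2798
Terminal value at t=6: TV = D_7/(r−g) = 11.9115/(0.1699−0.056) = 104.5786
P₀ = 6.8779/(1+0.1699)^1 + 7.5932/(1+0.1699)^2 + 8.3829/(1+0.1699)^3 + 9.2547/(1+0.1699)^4 + 10.2172/(1+0.1699)^5 + 11.2798/(1+0.1699)^6 + 104.5786/(1+0.1699)^6 = 71.4543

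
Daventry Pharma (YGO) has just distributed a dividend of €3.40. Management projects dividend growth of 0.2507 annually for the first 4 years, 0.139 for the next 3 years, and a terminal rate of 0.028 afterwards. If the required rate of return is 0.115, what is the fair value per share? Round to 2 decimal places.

Three-stage DDM. Project D₁…D_7; terminal Gordon value at t=7 with g = 0.028; discount at r = 0.115.
D_1 = 4.2524
D_2 = 5.3185
D_3 = 6.6518
D_4 = 8.3194
D_5 = 9.4758
D_6 = 10.7929
D_7 = 12.2931
TV_7 = 12.6373/(0.115−0.028) = 145.2568
P₀ = Σ Dₜ/(1+r)ᵗ + TV_7/(1+r)^7 = 102.9232

€102.92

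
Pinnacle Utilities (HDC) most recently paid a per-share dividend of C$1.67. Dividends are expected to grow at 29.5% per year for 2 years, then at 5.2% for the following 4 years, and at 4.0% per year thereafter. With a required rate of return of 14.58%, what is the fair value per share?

C$25.85

Three-stage DDM. Project D₁…D_6; terminal Gordon value at t=6 with g = 0.04; discount at r = 0.1458.
D_1 = 2.1626
D_2 = 2.8006
D_3 = 2.9463
D_4 = 3.0995
D_5 = 3.2606
D_6 = 3.4302
TV_6 = 3.5674/(0.1458−0.04) = 33.7184
P₀ = Σ Dₜ/(1+r)ᵗ + TV_6/(1+r)^6 = 25.8454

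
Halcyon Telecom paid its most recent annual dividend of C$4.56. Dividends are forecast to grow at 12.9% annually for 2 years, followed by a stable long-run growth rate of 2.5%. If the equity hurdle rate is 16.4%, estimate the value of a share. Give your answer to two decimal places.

Two-stage DDM. Project D₁…D_2 at 0.129, terminal growth 0.025, discount at r = 0.164.
D_1 = 5.1482
D_2 = 5.8124
Terminal value at t=2: TV = D_3/(r−g) = 5.9577/(0.164−0.025) = 42.8609
P₀ = 5.1482/(1+0.164)^1 + 5.8124/(1+0.164)^2 + 42.8609/(1+0.164)^2 = 40.3469

C$40.35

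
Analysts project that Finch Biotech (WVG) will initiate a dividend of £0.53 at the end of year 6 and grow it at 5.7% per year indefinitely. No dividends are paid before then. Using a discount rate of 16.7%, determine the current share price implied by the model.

£2.23

Deferred-dividend DDM. At t=5 the remaining stream is a growing perpetuity with first payment D_6 = 0.53.
V_5 = D_6/(r−g) = 0.53/(0.167−0.057) = 4.8182
P₀ = V_5/(1+r)^5 = 4.8182/(1+0.167)^5 = 2.2260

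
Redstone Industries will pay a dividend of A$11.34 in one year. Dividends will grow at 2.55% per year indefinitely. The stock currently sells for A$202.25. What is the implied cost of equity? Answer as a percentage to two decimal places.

8.16%

Rearranging the constant-growth DDM: r = D₁/P₀ + g.
r = 11.3400 / 202.25 + 0.0255 = 0.05607 + 0.0255 = 0.08157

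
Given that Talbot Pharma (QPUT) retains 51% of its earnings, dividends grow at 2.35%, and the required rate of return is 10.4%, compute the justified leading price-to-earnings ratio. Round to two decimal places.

6.09

Payout ratio b = 1 − 0.51 = 0.49.
Justified leading P/E = b/(r−g) = 0.49/(0.104−0.0235) = 6.0870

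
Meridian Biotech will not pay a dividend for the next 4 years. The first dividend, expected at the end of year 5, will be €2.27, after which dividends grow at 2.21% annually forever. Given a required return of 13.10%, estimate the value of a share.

Deferred-dividend DDM. At t=4 the remaining stream is a growing perpetuity with first payment D_5 = 2.27.
V_4 = D_5/(r−g) = 2.27/(0.131−0.0221) = 20.8448
P₀ = V_4/(1+r)^4 = 20.8448/(1+0.131)^4 = 12.7394

€12.74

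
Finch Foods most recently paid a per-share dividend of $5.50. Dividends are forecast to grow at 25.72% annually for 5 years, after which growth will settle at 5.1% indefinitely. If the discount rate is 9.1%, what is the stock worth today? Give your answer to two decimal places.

$336.56

Two-stage DDM. Project D₁…D_5 at 0.2572, terminal growth 0.051, discount at r = 0.091.
D_1 = 6.9146
D_2 = 8.6930
D_3 = 10.9289
D_4 = 13.7398
D_5 = 17.2737
Terminal value at t=5: TV = D_6/(r−g) = 18.1546/(0.091−0.051) = 453.8656
P₀ = 6.9146/(1+0.091)^1 + 8.6930/(1+0.091)^2 + 10.9289/(1+0.091)^3 + 13.7398/(1+0.091)^4 + 17.2737/(1+0.091)^5 + 453.8656/(1+0.091)^5 = 336.5625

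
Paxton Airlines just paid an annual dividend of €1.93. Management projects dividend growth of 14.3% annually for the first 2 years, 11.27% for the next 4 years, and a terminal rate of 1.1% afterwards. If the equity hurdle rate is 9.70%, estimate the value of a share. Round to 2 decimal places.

€38.86

Three-stage DDM. Project D₁…D_6; terminal Gordon value at t=6 with g = 0.011; discount at r = 0.097.
D_1 = 2.2060
D_2 = 2.5214
D_3 = 2.8056
D_4 = 3.1218
D_5 = 3.4736
D_6 = 3.8651
TV_6 = 3.9076/(0.097−0.011) = 45.4375
P₀ = Σ Dₜ/(1+r)ᵗ + TV_6/(1+r)^6 = 38.8634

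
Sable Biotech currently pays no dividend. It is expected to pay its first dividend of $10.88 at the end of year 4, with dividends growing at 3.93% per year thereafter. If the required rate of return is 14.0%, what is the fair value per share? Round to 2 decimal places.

Deferred-dividend DDM. At t=3 the remaining stream is a growing perpetuity with first payment D_4 = 10.88.
V_3 = D_4/(r−g) = 10.88/(0.14−0.0393) = 108.0437
P₀ = V_3/(1+r)^3 = 108.0437/(1+0.14)^3 = 72.9264

$72.93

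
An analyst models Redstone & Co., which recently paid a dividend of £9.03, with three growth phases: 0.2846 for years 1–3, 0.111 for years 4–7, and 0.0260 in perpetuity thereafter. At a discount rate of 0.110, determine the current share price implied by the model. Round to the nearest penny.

£264.23

Three-stage DDM. Project D₁…D_7; terminal Gordon value at t=7 with g = 0.026; discount at r = 0.11.
D_1 = 11.5999
D_2 = 14.9013
D_3 = 19.1422
D_4 = 21.2670
D_5 = 23.6276
D_6 = 26.2503
D_7 = 29.1640
TV_7 = 29.9223/(0.11−0.026) = 356.2180
P₀ = Σ Dₜ/(1+r)ᵗ + TV_7/(1+r)^7 = 264.2292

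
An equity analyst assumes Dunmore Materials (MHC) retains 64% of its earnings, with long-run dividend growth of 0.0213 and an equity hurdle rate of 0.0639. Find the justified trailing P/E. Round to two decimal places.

8.63

Payout ratio b = 1 − 0.64 = 0.36.
Justified trailing P/E = b(1+g)/(r−g) = 0.36×(1+0.0213)/(0.0639−0.0213) = 8.6307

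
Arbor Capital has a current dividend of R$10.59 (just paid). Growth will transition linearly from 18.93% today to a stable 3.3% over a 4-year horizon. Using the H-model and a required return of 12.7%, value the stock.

H-model: P₀ = D₀[(1+g_L) + H(g_S−g_L)]/(r−g_L), with H = 4/2 = 2.
P₀ = 10.59 × [(1+0.033) + 2×(0.1893−0.033)] / (0.127−0.033)
   = 10.59 × 1.3456 / 0.094 = 151.5947

R$151.59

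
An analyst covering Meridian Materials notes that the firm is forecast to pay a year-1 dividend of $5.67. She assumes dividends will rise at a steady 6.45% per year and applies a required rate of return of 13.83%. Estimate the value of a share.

$76.83

Gordon growth model: P₀ = D₁/(r − g), with D₁ = 5.67 given directly.
P₀ = 5.6700 / (0.1383 − 0.0645) = 5.6700 / 0.0738 = 76.8293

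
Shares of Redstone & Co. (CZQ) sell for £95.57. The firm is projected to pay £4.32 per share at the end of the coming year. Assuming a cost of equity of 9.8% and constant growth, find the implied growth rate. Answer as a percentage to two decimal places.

5.28%

From P₀ = D₁/(r − g), the implied growth is g = r − D₁/P₀.
g = 0.098 − 4.32/95.57 = 0.098 − 0.04520 = 0.05280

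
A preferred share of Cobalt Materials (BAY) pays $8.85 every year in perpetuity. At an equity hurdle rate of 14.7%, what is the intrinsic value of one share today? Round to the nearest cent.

Zero-growth DDM (perpetuity): P₀ = D/r = 8.85 / 0.147 = 60.2041

$60.20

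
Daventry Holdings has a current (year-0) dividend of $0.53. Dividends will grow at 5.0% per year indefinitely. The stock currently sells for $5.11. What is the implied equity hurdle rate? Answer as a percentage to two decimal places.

15.89%

Rearranging the constant-growth DDM: r = D₁/P₀ + g.
D₁ = 0.53 × (1 + 0.05) = 0.5565.
r = 0.5565 / 5.11 + 0.05 = 0.10890 + 0.05 = 0.15890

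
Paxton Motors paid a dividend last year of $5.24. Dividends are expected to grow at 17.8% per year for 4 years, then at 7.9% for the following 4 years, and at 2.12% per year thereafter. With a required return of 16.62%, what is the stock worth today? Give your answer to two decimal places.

$67.69

Three-stage DDM. Project D₁…D_8; terminal Gordon value at t=8 with g = 0.0212; discount at r = 0.1662.
D_1 = 6.1727
D_2 = 7.2715
D_3 = 8.5658
D_4 = 10.0905
D_5 = 10.8876
D_6 = 11.7478
D_7 = 12.6758
D_8 = 13.6772
TV_8 = 13.9672/(0.1662−0.0212) = 96.3254
P₀ = Σ Dₜ/(1+r)ᵗ + TV_8/(1+r)^8 = 67.6866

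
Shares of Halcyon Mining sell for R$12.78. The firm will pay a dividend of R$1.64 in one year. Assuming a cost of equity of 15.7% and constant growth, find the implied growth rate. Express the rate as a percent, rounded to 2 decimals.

2.87%

From P₀ = D₁/(r − g), the implied growth is g = r − D₁/P₀.
g = 0.157 − 1.64/12.78 = 0.157 − 0.12833 = 0.02867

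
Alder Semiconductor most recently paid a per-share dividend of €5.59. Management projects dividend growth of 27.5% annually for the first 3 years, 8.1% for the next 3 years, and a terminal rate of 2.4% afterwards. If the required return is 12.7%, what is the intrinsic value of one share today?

€114.94

Three-stage DDM. Project D₁…D_6; terminal Gordon value at t=6 with g = 0.024; discount at r = 0.127.
D_1 = 7.1272
D_2 = 9.0872
D_3 = 11.5862
D_4 = 12.5247
D_5 = 13.5392
D_6 = 14.6359
TV_6 = 14.9872/(0.127−0.024) = 145.5064
P₀ = Σ Dₜ/(1+r)ᵗ + TV_6/(1+r)^6 = 114.9395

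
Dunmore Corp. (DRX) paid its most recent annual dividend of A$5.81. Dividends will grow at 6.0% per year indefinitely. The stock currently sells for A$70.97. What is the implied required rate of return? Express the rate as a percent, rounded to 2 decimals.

14.68%

Rearranging the constant-growth DDM: r = D₁/P₀ + g.
D₁ = 5.81 × (1 + 0.06) = 6.1586.
r = 6.1586 / 70.97 + 0.06 = 0.08678 + 0.06 = 0.14678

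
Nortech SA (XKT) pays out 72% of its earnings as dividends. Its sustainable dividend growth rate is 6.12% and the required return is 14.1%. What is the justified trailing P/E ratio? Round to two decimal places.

9.57

Justified trailing P/E = b(1+g)/(r−g) = 0.72×(1+0.0612)/(0.141−0.0612) = 9.5747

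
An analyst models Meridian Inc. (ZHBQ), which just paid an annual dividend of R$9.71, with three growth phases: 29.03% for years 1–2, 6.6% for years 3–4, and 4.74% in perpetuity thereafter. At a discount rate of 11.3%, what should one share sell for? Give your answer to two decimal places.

R$239.91

Three-stage DDM. Project D₁…D_4; terminal Gordon value at t=4 with g = 0.0474; discount at r = 0.113.
D_1 = 12.5288
D_2 = 16.1659
D_3 = 17.2329
D_4 = 18.3702
TV_4 = 19.2410/(0.113−0.0474) = 293.3079
P₀ = Σ Dₜ/(1+r)ᵗ + TV_4/(1+r)^4 = 239.9131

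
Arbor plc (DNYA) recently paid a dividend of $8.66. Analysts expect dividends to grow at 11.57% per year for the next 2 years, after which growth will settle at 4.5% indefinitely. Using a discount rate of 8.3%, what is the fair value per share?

Two-stage DDM. Project D₁…D_2 at 0.1157, terminal growth 0.045, discount at r = 0.083.
D_1 = 9.6620
D_2 = 10.7799
Terminal value at t=2: TV = D_3/(r−g) = 11.2649/(0.083−0.045) = 296.4459
P₀ = 9.6620/(1+0.083)^1 + 10.7799/(1+0.083)^2 + 296.4459/(1+0.083)^2 = 270.8608

$270.86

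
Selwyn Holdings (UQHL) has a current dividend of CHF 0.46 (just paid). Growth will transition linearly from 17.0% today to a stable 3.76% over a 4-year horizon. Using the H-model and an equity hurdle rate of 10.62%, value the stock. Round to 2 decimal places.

CHF 8.73

H-model: P₀ = D₀[(1+g_L) + H(g_S−g_L)]/(r−g_L), with H = 4/2 = 2.
P₀ = 0.46 × [(1+0.0376) + 2×(0.17−0.0376)] / (0.1062−0.0376)
   = 0.46 × 1.3024 / 0.0686 = 8.7333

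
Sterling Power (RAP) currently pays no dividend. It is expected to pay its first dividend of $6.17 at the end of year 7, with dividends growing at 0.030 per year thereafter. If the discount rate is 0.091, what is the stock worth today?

$59.98

Deferred-dividend DDM. At t=6 the remaining stream is a growing perpetuity with first payment D_7 = 6.17.
V_6 = D_7/(r−g) = 6.17/(0.091−0.03) = 101.1475
P₀ = V_6/(1+r)^6 = 101.1475/(1+0.091)^6 = 59.9801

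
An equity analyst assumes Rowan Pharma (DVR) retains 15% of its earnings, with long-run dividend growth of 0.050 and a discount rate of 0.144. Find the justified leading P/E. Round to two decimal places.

9.04

Payout ratio b = 1 − 0.15 = 0.85.
Justified leading P/E = b/(r−g) = 0.85/(0.144−0.05) = 9.0426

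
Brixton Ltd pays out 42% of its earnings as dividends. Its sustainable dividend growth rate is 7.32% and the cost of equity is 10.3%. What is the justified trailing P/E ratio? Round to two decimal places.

Justified trailing P/E = b(1+g)/(r−g) = 0.42×(1+0.0732)/(0.103−0.0732) = 15.1256

15.13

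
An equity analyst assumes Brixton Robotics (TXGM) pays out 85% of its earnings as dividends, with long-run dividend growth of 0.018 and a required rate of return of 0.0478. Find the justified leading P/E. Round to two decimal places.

Justified leading P/E = b/(r−g) = 0.85/(0.0478−0.018) = 28.5235

28.52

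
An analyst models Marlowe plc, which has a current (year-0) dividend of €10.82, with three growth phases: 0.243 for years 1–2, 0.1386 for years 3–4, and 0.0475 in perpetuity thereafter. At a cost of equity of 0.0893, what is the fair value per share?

€442.30

Three-stage DDM. Project D₁…D_4; terminal Gordon value at t=4 with g = 0.0475; discount at r = 0.0893.
D_1 = 13.4493
D_2 = 16.7174
D_3 = 19.0345
D_4 = 21.6726
TV_4 = 22.7021/(0.0893−0.0475) = 543.1123
P₀ = Σ Dₜ/(1+r)ᵗ + TV_4/(1+r)^4 = 442.2993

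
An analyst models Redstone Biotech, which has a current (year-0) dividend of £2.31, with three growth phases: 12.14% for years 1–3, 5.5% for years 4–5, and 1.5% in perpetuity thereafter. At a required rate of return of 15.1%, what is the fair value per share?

£23.73

Three-stage DDM. Project D₁…D_5; terminal Gordon value at t=5 with g = 0.015; discount at r = 0.151.
D_1 = 2.5904
D_2 = 2.9049
D_3 = 3.2576
D_4 = 3.4367
D_5 = 3.6258
TV_5 = 3.6801/(0.151−0.015) = 27.0599
P₀ = Σ Dₜ/(1+r)ᵗ + TV_5/(1+r)^5 = 23.7278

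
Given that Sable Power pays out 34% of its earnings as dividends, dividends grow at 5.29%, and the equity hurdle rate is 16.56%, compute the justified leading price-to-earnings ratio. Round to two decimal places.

3.02

Justified leading P/E = b/(r−g) = 0.34/(0.1656−0.0529) = 3.0169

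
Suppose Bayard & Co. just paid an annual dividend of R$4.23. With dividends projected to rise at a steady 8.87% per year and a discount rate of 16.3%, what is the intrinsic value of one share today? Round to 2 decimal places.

Gordon growth model: P₀ = D₁/(r − g). D₁ = 4.23 × (1 + 0.0887) = 4.6052.
P₀ = 4.6052 / (0.163 − 0.0887) = 4.6052 / 0.0743 = 61.9812

R$61.98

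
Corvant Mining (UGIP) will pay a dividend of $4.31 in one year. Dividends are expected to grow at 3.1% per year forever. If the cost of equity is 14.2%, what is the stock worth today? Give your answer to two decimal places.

$38.83

Gordon growth model: P₀ = D₁/(r − g), with D₁ = 4.31 given directly.
P₀ = 4.3100 / (0.142 − 0.031) = 4.3100 / 0.111 = 38.8288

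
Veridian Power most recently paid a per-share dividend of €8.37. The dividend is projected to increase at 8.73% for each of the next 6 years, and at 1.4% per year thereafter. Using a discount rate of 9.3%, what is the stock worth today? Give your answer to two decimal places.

Two-stage DDM. Project D₁…D_6 at 0.0873, terminal growth 0.014, discount at r = 0.093.
D_1 = 9.1007
D_2 = 9.8952
D_3 = 10.7590
D_4 = 11.6983
D_5 = 12.7196
D_6 = 13.8300
Terminal value at t=6: TV = D_7/(r−g) = 14.0236/(0.093−0.014) = 177.5140
P₀ = 9.1007/(1+0.093)^1 + 9.8952/(1+0.093)^2 + 10.7590/(1+0.093)^3 + 11.6983/(1+0.093)^4 + 12.7196/(1+0.093)^5 + 13.8300/(1+0.093)^6 + 177.5140/(1+0.093)^6 = 153.4259

€153.43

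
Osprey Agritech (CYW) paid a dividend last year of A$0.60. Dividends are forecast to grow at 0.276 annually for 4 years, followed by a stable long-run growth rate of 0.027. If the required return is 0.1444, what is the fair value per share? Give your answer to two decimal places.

Two-stage DDM. Project D₁…D_4 at 0.276, terminal growth 0.027, discount at r = 0.1444.
D_1 = 0.7656
D_2 = 0.9769
D_3 = 1.2465
D_4 = 1.5906
Terminal value at t=4: TV = D_5/(r−g) = 1.6335/(0.1444−0.027) = 13.9141
P₀ = 0.7656/(1+0.1444)^1 + 0.9769/(1+0.1444)^2 + 1.2465/(1+0.1444)^3 + 1.5906/(1+0.1444)^4 + 13.9141/(1+0.1444)^4 = 11.2863

A$11.29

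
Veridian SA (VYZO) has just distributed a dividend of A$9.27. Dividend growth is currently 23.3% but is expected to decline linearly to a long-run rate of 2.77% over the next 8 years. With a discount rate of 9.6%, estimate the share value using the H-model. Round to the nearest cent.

A$250.94

H-model: P₀ = D₀[(1+g_L) + H(g_S−g_L)]/(r−g_L), with H = 8/2 = 4.
P₀ = 9.27 × [(1+0.0277) + 4×(0.233−0.0277)] / (0.096−0.0277)
   = 9.27 × 1.8489 / 0.0683 = 250.9415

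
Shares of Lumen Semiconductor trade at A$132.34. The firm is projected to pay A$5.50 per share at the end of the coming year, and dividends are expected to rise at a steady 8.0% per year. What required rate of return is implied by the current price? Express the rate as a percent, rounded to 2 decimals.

Rearranging the constant-growth DDM: r = D₁/P₀ + g.
r = 5.5000 / 132.34 + 0.08 = 0.04156 + 0.08 = 0.12156

12.16%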